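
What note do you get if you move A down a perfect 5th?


Reasoning:
perfect 5th: 5 letter names, 7 semitones
Letter: A - 4 → D
Pitch: A - 7 semitones, spelled as a D → D
= D


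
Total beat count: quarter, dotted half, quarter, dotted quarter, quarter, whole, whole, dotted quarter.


Reasoning:
Beat values:
  quarter = 1 beat
  dotted half = 3 beats
  quarter = 1 beat
  dotted quarter = 1.5 beats
  quarter = 1 beat
  whole = 4 beats
  whole = 4 beats
  dotted quarter = 1.5 beats
Sum = 1 + 3 + 1 + 1.5 + 1 + 4 + 4 + 1.5
= 17 beats


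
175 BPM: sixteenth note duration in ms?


One quarter-note beat = 60000 / BPM = 60000 / 175 ms
Sixteenth note = 1/4 × quarter note
Duration = 1/4 × 60000 / 175 = 15000 / 175
= 85.7 ms


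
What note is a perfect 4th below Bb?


A 4th spans 4 letter names, so from B we land on F
A perfect 4th = 5 semitones below Bb
Spell F at that pitch: F
= F


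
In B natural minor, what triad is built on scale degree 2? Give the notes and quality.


Working:
B natural minor scale: B C# D E F# G A
Diatonic triad on degree 2 stacks scale notes 2, 4, 6: C# E G
C#→E = 3 semitones; C#→G = 6 semitones → diminished triad
= C# E G (diminished)


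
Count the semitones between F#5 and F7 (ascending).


Step by step:
Absolute semitone position = octave×12 + chromatic position
F#5: 5×12 + 6 = 66
F7: 7×12 + 5 = 89
Difference = 89 - 66 = 23
= 23 semitones


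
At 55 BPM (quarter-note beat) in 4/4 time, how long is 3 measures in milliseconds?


Quarter-note beat duration = 60000 / 55 ms
Beats per measure (4/4) = 4
One measure = 4 × 60000 / 55 = 240000 / 55 ms
3 measures = 3 × 240000 / 55 = 720000 / 55
= 13090.9 ms


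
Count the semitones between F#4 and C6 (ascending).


Step by step:
Absolute semitone position = octave×12 + chromatic position
F#4: 4×12 + 6 = 54
C6: 6×12 + 0 = 72
Difference = 72 - 54 = 18
= 18 semitones


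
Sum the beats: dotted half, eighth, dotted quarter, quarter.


Solution.
Beat values:
  dotted half = 3 beats
  eighth = 0.5 beats
  dotted quarter = 1.5 beats
  quarter = 1 beat
Sum = 3 + 0.5 + 1.5 + 1
= 6 beats


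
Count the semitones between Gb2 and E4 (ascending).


Working:
Absolute semitone position = octave×12 + chromatic position
Gb2: 2×12 + 6 = 30
E4: 4×12 + 4 = 52
Difference = 52 - 30 = 22
= 22 semitones


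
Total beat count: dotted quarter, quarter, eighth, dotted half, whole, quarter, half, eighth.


Solution.
Beat values:
  dotted quarter = 1.5 beats
  quarter = 1 beat
  eighth = 0.5 beats
  dotted half = 3 beats
  whole = 4 beats
  quarter = 1 beat
  half = 2 beats
  eighth = 0.5 beats
Sum = 1.5 + 1 + 0.5 + 3 + 4 + 1 + 2 + 0.5
= 13.5 beats


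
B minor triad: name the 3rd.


Minor triad = root + minor 3rd (3 semitones) + perfect 5th (7 semitones)
A triad on B stacks thirds, so the chord tones use letter names B-D-F
Root: B
Minor 3rd above B: D
Perfect 5th above B: F#
The 3rd = D


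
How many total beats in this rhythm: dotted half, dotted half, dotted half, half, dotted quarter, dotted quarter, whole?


Step by step:
Beat values:
  dotted half = 3 beats
  dotted half = 3 beats
  dotted half = 3 beats
  half = 2 beats
  dotted quarter = 1.5 beats
  dotted quarter = 1.5 beats
  whole = 4 beats
Sum = 3 + 3 + 3 + 2 + 1.5 + 1.5 + 4
= 18 beats


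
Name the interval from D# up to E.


Solution.
Letter names: D → E spans 2 letter names → a 2nd
Semitones: D# → E = 1 half-step
A 2nd of 1 semitone is a minor 2nd
= minor 2nd


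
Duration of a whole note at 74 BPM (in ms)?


Step by step:
One quarter-note beat = 60000 / BPM = 60000 / 74 ms
Whole note = 4 × quarter note
Duration = 4 × 60000 / 74 = 240000 / 74
= 3243.2 ms


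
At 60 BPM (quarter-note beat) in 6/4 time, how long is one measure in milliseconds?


Step by step:
Quarter-note beat duration = 60000 / 60 ms
Beats per measure (6/4) = 6
One measure = 6 × 60000 / 60 = 360000 / 60 ms
= 6000.0 ms


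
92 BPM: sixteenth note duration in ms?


One quarter-note beat = 60000 / BPM = 60000 / 92 ms
Sixteenth note = 1/4 × quarter note
Duration = 1/4 × 60000 / 92 = 15000 / 92
= 163.0 ms


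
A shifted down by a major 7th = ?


Working:
major 7th: 7 letter names, 11 semitones
Letter: A - 6 → B
Pitch: A - 11 semitones, spelled as a B → Bb
= Bb


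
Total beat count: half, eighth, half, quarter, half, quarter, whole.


Solution.
Beat values:
  half = 2 beats
  eighth = 0.5 beats
  half = 2 beats
  quarter = 1 beat
  half = 2 beats
  quarter = 1 beat
  whole = 4 beats
Sum = 2 + 0.5 + 2 + 1 + 2 + 1 + 4
= 12.5 beats


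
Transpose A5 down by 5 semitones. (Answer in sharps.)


Step by step:
A5: chromatic position 9 in octave 5 → absolute = 5×12 + 9 = 69
Transpose down 5: 69 - 5 = 64
64 = 5×12 + 4 → E in octave 5
Result = E5


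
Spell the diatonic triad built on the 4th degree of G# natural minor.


Let's work it out.
G# natural minor scale: G# A# B C# D# E F#
Diatonic triad on degree 4 stacks scale notes 4, 6, 1: C# E G#
C#→E = 3 semitones; C#→G# = 7 semitones → minor triad
= C# E G# (minor)


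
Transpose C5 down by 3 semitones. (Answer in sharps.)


Reasoning:
C5: chromatic position 0 in octave 5 → absolute = 5×12 + 0 = 60
Transpose down 3: 60 - 3 = 57
57 = 4×12 + 9 → A in octave 4
Result = A4


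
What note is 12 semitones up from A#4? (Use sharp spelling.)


Working:
A#4: chromatic position 10 in octave 4 → absolute = 4×12 + 10 = 58
Transpose up 12: 58 + 12 = 70
70 = 5×12 + 10 → A# in octave 5
Result = A#5


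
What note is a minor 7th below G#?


A 7th spans 7 letter names, so from G we land on A
A minor 7th = 10 semitones below G#
Spell A at that pitch: A#
= A#


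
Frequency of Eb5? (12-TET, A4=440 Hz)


f = 440 × 2^(n/12) where n = semitones from A4
Eb5: 6 semitones from A4
f = 440 × 2^(6/12)
f = 622.25 Hz


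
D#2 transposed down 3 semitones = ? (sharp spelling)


Solution.
D#2: chromatic position 3 in octave 2 → absolute = 2×12 + 3 = 27
Transpose down 3: 27 - 3 = 24
24 = 2×12 + 0 → C in octave 2
Result = C2


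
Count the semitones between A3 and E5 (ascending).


Step by step:
Absolute semitone position = octave×12 + chromatic position
A3: 3×12 + 9 = 45
E5: 5×12 + 4 = 64
Difference = 64 - 45 = 19
= 19 semitones


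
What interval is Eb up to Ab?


Letter names: E → A spans 4 letter names → a 4th
Semitones: Eb → Ab = 5 half-steps
A 4th of 5 semitones is a perfect 4th
= perfect 4th


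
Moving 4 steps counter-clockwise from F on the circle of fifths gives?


Reasoning:
Each counter-clockwise step moves down a perfect 5th (= up a perfect 4th)
From F: F → Bb → Eb → Ab → Db
= Db


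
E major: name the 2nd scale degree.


Let's work it out.
Major scale pattern: W-W-H-W-W-W-H (2-2-1-2-2-2-1 semitones)
Starting from E:
  E + 2 semitones → F#
  F# + 2 semitones → G#
  G# + 1 semitone → A
  A + 2 semitones → B
  B + 2 semitones → C#
  C# + 2 semitones → D#
  D# + 1 semitone → E
Scale: E F# G# A B C# D#
Degree 2 = F#


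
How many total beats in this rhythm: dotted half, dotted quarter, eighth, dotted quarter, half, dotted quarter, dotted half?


Working:
Beat values:
  dotted half = 3 beats
  dotted quarter = 1.5 beats
  eighth = 0.5 beats
  dotted quarter = 1.5 beats
  half = 2 beats
  dotted quarter = 1.5 beats
  dotted half = 3 beats
Sum = 3 + 1.5 + 0.5 + 1.5 + 2 + 1.5 + 3
= 13 beats


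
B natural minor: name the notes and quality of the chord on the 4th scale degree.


Let's work it out.
B natural minor scale: B C# D E F# G A
Diatonic triad on degree 4 stacks scale notes 4, 6, 1: E G B
E→G = 3 semitones; E→B = 7 semitones → minor triad
= E G B (minor)


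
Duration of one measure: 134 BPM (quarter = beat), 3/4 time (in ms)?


Quarter-note beat duration = 60000 / 134 ms
Beats per measure (3/4) = 3
One measure = 3 × 60000 / 134 = 180000 / 134 ms
= 1343.3 ms


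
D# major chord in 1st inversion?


Root position: D# F## A#
1st inversion: move root up an octave
Bass note: F##
Notes (bottom to top) = F## A# D#


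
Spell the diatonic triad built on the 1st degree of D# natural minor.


Step by step:
D# natural minor scale: D# E# F# G# A# B C#
Diatonic triad on degree 1 stacks scale notes 1, 3, 5: D# F# A#
D#→F# = 3 semitones; D#→A# = 7 semitones → minor triad
= D# F# A# (minor)


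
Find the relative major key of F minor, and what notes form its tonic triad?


The relative major shares the key signature and is a minor 3rd above the minor tonic
A minor 3rd above F is Ab
→ relative major of F minor is Ab major
Tonic triad of Ab major = root + major 3rd + perfect 5th = Ab C Eb
= Ab major; triad = Ab C Eb


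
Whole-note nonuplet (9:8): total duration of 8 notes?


Let's work it out.
Nonuplet: 9 notes occupy the space of 8 whole notes
Space = 8 × 4 = 32 beats
Each nonuplet note = 32 / 9 = 32/9 beats
8 notes = 8 × 32/9 = 256/9
= 256/9 beats


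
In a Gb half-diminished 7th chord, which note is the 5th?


Let's work it out.
Half-diminished 7th chord = root + minor 3rd + diminished 5th + minor 7th
Seventh chords stack in thirds, so the letter names are G-B-D-F
Root: Gb
Minor 3rd above Gb: Bbb
Diminished 5th above Gb: Dbb
Minor 7th above Gb: Fb
The 5th = Dbb


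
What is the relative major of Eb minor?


Step by step:
The relative major shares the key signature and is a minor 3rd above the minor tonic
A minor 3rd above Eb is Gb
→ relative major of Eb minor is Gb major
= Gb major


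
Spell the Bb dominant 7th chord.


Step by step:
Dominant 7th chord = root + major 3rd + perfect 5th + minor 7th
Seventh chords stack in thirds, so the letter names are B-D-F-A
Root: Bb
Major 3rd above Bb: D
Perfect 5th above Bb: F
Minor 7th above Bb: Ab
Chord = Bb D F Ab


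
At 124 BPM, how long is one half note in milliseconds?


Working:
One quarter-note beat = 60000 / BPM = 60000 / 124 ms
Half note = 2 × quarter note
Duration = 2 × 60000 / 124 = 120000 / 124
= 967.7 ms


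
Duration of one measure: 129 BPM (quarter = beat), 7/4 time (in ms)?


Solution.
Quarter-note beat duration = 60000 / 129 ms
Beats per measure (7/4) = 7
One measure = 7 × 60000 / 129 = 420000 / 129 ms
= 3255.8 ms


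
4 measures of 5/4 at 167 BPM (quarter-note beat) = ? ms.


Let's work it out.
Quarter-note beat duration = 60000 / 167 ms
Beats per measure (5/4) = 5
One measure = 5 × 60000 / 167 = 300000 / 167 ms
4 measures = 4 × 300000 / 167 = 1200000 / 167
= 7185.6 ms


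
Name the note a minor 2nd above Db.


Working:
A 2nd spans 2 letter names, so from D we land on E
A minor 2nd = 1 semitone above Db
Spell E at that pitch: Ebb
= Ebb


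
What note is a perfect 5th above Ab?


Working:
A 5th spans 5 letter names, so from A we land on E
A perfect 5th = 7 semitones above Ab
Spell E at that pitch: Eb
= Eb


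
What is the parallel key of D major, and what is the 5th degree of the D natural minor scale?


Reasoning:
Parallel keys share the same tonic but differ in mode
D major → parallel is D minor
D natural minor scale: D E F G A Bb C
= D minor; 5th degree = A


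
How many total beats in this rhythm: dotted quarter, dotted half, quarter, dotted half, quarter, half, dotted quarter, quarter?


Step by step:
Beat values:
  dotted quarter = 1.5 beats
  dotted half = 3 beats
  quarter = 1 beat
  dotted half = 3 beats
  quarter = 1 beat
  half = 2 beats
  dotted quarter = 1.5 beats
  quarter = 1 beat
Sum = 1.5 + 3 + 1 + 3 + 1 + 2 + 1.5 + 1
= 14 beats


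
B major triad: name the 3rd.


Solution.
Major triad = root + major 3rd (4 semitones) + perfect 5th (7 semitones)
A triad on B stacks thirds, so the chord tones use letter names B-D-F
Root: B
Major 3rd above B: D#
Perfect 5th above B: F#
The 3rd = D#


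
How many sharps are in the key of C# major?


Reasoning:
Sharp major keys follow the circle of fifths: C(0), G(1), D(2), A(3), E(4), B(5), F#(6), C#(7)
C# major has 7 sharps
Order of sharps: F# C# G# D# A# E# B# → first 7: F#, C#, G#, D#, A#, E#, B#
= 7 sharps


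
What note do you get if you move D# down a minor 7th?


Reasoning:
minor 7th: 7 letter names, 10 semitones
Letter: D - 6 → E
Pitch: D# - 10 semitones, spelled as an E → E#
= E#


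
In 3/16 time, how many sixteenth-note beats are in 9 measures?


Working:
Time signature 3/16: the bottom number 16 means the sixteenth note gets one count
The top number 3 means 3 sixteenth-note beats per measure
Total = 3 × 9 measures
= 27 sixteenth-note beats


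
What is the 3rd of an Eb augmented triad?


Augmented triad = root + major 3rd (4 semitones) + augmented 5th (8 semitones)
A triad on Eb stacks thirds, so the chord tones use letter names E-G-B
Root: Eb
Major 3rd above Eb: G
Augmented 5th above Eb: B
The 3rd = G


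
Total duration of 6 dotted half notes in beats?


Step by step:
Base half note = 2 beats
Dot 1 adds half the previous value: +1
One dotted half = 2 + 1 = 3
6 of them = 6 × 3 = 18
= 18 beats


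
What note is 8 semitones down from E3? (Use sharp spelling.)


Step by step:
E3: chromatic position 4 in octave 3 → absolute = 3×12 + 4 = 40
Transpose down 8: 40 - 8 = 32
32 = 2×12 + 8 → G# in octave 2
Result = G#2


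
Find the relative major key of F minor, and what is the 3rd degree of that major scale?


Step by step:
The relative major shares the key signature and is a minor 3rd above the minor tonic
A minor 3rd above F is Ab
→ relative major of F minor is Ab major
Ab major scale: Ab Bb C Db Eb F G
= Ab major; 3rd degree = C


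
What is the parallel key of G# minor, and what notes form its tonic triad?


Parallel keys share the same tonic but differ in mode
G# minor → parallel is G# major
Tonic triad of G# major = G# B# D#
= G# major; triad = G# B# D#


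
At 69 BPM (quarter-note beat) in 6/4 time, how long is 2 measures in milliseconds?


Working:
Quarter-note beat duration = 60000 / 69 ms
Beats per measure (6/4) = 6
One measure = 6 × 60000 / 69 = 360000 / 69 ms
2 measures = 2 × 360000 / 69 = 720000 / 69
= 10434.8 ms


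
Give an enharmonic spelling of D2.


Let's work it out.
Enharmonic notes sound the same pitch but are spelled with different letter names
D and C## name the same pitch class
= C##2


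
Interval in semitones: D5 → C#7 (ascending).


Let's work it out.
Absolute semitone position = octave×12 + chromatic position
D5: 5×12 + 2 = 62
C#7: 7×12 + 1 = 85
Difference = 85 - 62 = 23
= 23 semitones


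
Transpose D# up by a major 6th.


Solution.
major 6th: 6 letter names, 9 semitones
Letter: D + 5 → B
Pitch: D# + 9 semitones, spelled as a B → B#
= B#


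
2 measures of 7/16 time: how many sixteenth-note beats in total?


Working:
Time signature 7/16: the bottom number 16 means the sixteenth note gets one count
The top number 7 means 7 sixteenth-note beats per measure
Total = 7 × 2 measures
= 14 sixteenth-note beats


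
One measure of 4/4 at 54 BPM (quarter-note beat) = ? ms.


Quarter-note beat duration = 60000 / 54 ms
Beats per measure (4/4) = 4
One measure = 4 × 60000 / 54 = 240000 / 54 ms
= 4444.4 ms


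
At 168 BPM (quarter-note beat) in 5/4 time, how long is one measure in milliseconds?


Let's work it out.
Quarter-note beat duration = 60000 / 168 ms
Beats per measure (5/4) = 5
One measure = 5 × 60000 / 168 = 300000 / 168 ms
= 1785.7 ms


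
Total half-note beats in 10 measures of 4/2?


Solution.
Time signature 4/2: the bottom number 2 means the half note gets one count
The top number 4 means 4 half-note beats per measure
Total = 4 × 10 measures
= 40 half-note beats


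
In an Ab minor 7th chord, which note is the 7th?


Working:
Minor 7th chord = root + minor 3rd + perfect 5th + minor 7th
Seventh chords stack in thirds, so the letter names are A-C-E-G
Root: Ab
Minor 3rd above Ab: Cb
Perfect 5th above Ab: Eb
Minor 7th above Ab: Gb
The 7th = Gb


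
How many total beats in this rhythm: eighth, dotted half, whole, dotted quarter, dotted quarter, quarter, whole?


Step by step:
Beat values:
  eighth = 0.5 beats
  dotted half = 3 beats
  whole = 4 beats
  dotted quarter = 1.5 beats
  dotted quarter = 1.5 beats
  quarter = 1 beat
  whole = 4 beats
Sum = 0.5 + 3 + 4 + 1.5 + 1.5 + 1 + 4
= 15.5 beats


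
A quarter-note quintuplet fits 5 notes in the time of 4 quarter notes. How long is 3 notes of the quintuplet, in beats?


Quintuplet: 5 notes occupy the space of 4 quarter notes
Space = 4 × 1 = 4 beats
Each quintuplet note = 4 / 5 = 4/5 beats
3 notes = 3 × 4/5 = 12/5
= 12/5 beats


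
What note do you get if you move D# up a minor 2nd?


minor 2nd: 2 letter names, 1 semitones
Letter: D + 1 → E
Pitch: D# + 1 semitones, spelled as an E → E
= E


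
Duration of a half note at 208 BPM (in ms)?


One quarter-note beat = 60000 / BPM = 60000 / 208 ms
Half note = 2 × quarter note
Duration = 2 × 60000 / 208 = 120000 / 208
= 576.9 ms


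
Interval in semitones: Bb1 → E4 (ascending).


Solution.
Absolute semitone position = octave×12 + chromatic position
Bb1: 1×12 + 10 = 22
E4: 4×12 + 4 = 52
Difference = 52 - 22 = 30
= 30 semitones


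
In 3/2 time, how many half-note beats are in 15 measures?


Solution.
Time signature 3/2: the bottom number 2 means the half note gets one count
The top number 3 means 3 half-note beats per measure
Total = 3 × 15 measures
= 45 half-note beats


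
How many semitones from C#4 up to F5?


Solution.
Absolute semitone position = octave×12 + chromatic position
C#4: 4×12 + 1 = 49
F5: 5×12 + 5 = 65
Difference = 65 - 49 = 16
= 16 semitones


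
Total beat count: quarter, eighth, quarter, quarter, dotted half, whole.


Beat values:
  quarter = 1 beat
  eighth = 0.5 beats
  quarter = 1 beat
  quarter = 1 beat
  dotted half = 3 beats
  whole = 4 beats
Sum = 1 + 0.5 + 1 + 1 + 3 + 4
= 10.5 beats


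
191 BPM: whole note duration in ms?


Solution.
One quarter-note beat = 60000 / BPM = 60000 / 191 ms
Whole note = 4 × quarter note
Duration = 4 × 60000 / 191 = 240000 / 191
= 1256.5 ms


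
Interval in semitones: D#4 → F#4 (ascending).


Let's work it out.
Absolute semitone position = octave×12 + chromatic position
D#4: 4×12 + 3 = 51
F#4: 4×12 + 6 = 54
Difference = 54 - 51 = 3
= 3 semitones


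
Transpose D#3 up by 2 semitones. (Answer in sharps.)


Working:
D#3: chromatic position 3 in octave 3 → absolute = 3×12 + 3 = 39
Transpose up 2: 39 + 2 = 41
41 = 3×12 + 5 → F in octave 3
Result = F3


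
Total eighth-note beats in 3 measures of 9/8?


Let's work it out.
Time signature 9/8: the bottom number 8 means the eighth note gets one count
The top number 9 means 9 eighth-note beats per measure
Total = 9 × 3 measures
= 27 eighth-note beats


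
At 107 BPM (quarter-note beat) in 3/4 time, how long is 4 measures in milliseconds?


Reasoning:
Quarter-note beat duration = 60000 / 107 ms
Beats per measure (3/4) = 3
One measure = 3 × 60000 / 107 = 180000 / 107 ms
4 measures = 4 × 180000 / 107 = 720000 / 107
= 6729.0 ms


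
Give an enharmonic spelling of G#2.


Let's work it out.
Enharmonic notes sound the same pitch but are spelled with different letter names
G# and Ab name the same pitch class
= Ab2


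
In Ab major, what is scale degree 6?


Working:
Major scale pattern: W-W-H-W-W-W-H (2-2-1-2-2-2-1 semitones)
Starting from Ab:
  Ab + 2 semitones → Bb
  Bb + 2 semitones → C
  C + 1 semitone → Db
  Db + 2 semitones → Eb
  Eb + 2 semitones → F
  F + 2 semitones → G
  G + 1 semitone → Ab
Scale: Ab Bb C Db Eb F G
Degree 6 = F


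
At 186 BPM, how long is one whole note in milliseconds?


Solution.
One quarter-note beat = 60000 / BPM = 60000 / 186 ms
Whole note = 4 × quarter note
Duration = 4 × 60000 / 186 = 240000 / 186
= 1290.3 ms


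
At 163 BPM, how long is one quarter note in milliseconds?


Working:
One quarter-note beat = 60000 / BPM = 60000 / 163 ms
Duration = 60000 / 163
= 368.1 ms


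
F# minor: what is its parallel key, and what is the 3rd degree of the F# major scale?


Working:
Parallel keys share the same tonic but differ in mode
F# minor → parallel is F# major
F# major scale: F# G# A# B C# D# E#
= F# major; 3rd degree = A#


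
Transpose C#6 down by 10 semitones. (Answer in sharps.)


Solution.
C#6: chromatic position 1 in octave 6 → absolute = 6×12 + 1 = 73
Transpose down 10: 73 - 10 = 63
63 = 5×12 + 3 → D# in octave 5
Result = D#5


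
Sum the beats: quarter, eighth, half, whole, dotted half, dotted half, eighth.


Beat values:
  quarter = 1 beat
  eighth = 0.5 beats
  half = 2 beats
  whole = 4 beats
  dotted half = 3 beats
  dotted half = 3 beats
  eighth = 0.5 beats
Sum = 1 + 0.5 + 2 + 4 + 3 + 3 + 0.5
= 14 beats


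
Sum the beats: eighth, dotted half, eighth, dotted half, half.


Let's work it out.
Beat values:
  eighth = 0.5 beats
  dotted half = 3 beats
  eighth = 0.5 beats
  dotted half = 3 beats
  half = 2 beats
Sum = 0.5 + 3 + 0.5 + 3 + 2
= 9 beats


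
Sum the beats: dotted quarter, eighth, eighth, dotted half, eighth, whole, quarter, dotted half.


Beat values:
  dotted quarter = 1.5 beats
  eighth = 0.5 beats
  eighth = 0.5 beats
  dotted half = 3 beats
  eighth = 0.5 beats
  whole = 4 beats
  quarter = 1 beat
  dotted half = 3 beats
Sum = 1.5 + 0.5 + 0.5 + 3 + 0.5 + 4 + 1 + 3
= 14 beats


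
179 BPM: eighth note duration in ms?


Working:
One quarter-note beat = 60000 / BPM = 60000 / 179 ms
Eighth note = 1/2 × quarter note
Duration = 1/2 × 60000 / 179 = 30000 / 179
= 167.6 ms


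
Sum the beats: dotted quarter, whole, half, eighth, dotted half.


Reasoning:
Beat values:
  dotted quarter = 1.5 beats
  whole = 4 beats
  half = 2 beats
  eighth = 0.5 beats
  dotted half = 3 beats
Sum = 1.5 + 4 + 2 + 0.5 + 3
= 11 beats


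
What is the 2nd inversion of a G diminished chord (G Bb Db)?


Let's work it out.
Root position: G Bb Db
2nd inversion: move root and 3rd up an octave
Bass note: Db
Notes (bottom to top) = Db G Bb


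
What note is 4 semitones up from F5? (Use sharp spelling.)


F5: chromatic position 5 in octave 5 → absolute = 5×12 + 5 = 65
Transpose up 4: 65 + 4 = 69
69 = 5×12 + 9 → A in octave 5
Result = A5


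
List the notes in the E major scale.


Reasoning:
Major scale pattern: W-W-H-W-W-W-H (2-2-1-2-2-2-1 semitones)
Starting from E:
  E + 2 semitones → F#
  F# + 2 semitones → G#
  G# + 1 semitone → A
  A + 2 semitones → B
  B + 2 semitones → C#
  C# + 2 semitones → D#
  D# + 1 semitone → E
Scale = E F# G# A B C# D#


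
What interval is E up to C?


Solution.
Letter names: E → C spans 6 letter names → a 6th
Semitones: E → C = 8 half-steps
A 6th of 8 semitones is a minor 6th
= minor 6th


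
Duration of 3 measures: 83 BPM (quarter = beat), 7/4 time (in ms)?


Solution.
Quarter-note beat duration = 60000 / 83 ms
Beats per measure (7/4) = 7
One measure = 7 × 60000 / 83 = 420000 / 83 ms
3 measures = 3 × 420000 / 83 = 1260000 / 83
= 15180.7 ms


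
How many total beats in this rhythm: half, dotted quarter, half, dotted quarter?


Beat values:
  half = 2 beats
  dotted quarter = 1.5 beats
  half = 2 beats
  dotted quarter = 1.5 beats
Sum = 2 + 1.5 + 2 + 1.5
= 7 beats


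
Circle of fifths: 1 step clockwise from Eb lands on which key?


Step by step:
Each clockwise step on the circle of fifths moves up a perfect 5th
From Eb: Eb → Bb
= Bb


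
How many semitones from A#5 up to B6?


Reasoning:
Absolute semitone position = octave×12 + chromatic position
A#5: 5×12 + 10 = 70
B6: 6×12 + 11 = 83
Difference = 83 - 70 = 13
= 13 semitones


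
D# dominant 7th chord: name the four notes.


Step by step:
Dominant 7th chord = root + major 3rd + perfect 5th + minor 7th
Seventh chords stack in thirds, so the letter names are D-F-A-C
Root: D#
Major 3rd above D#: F##
Perfect 5th above D#: A#
Minor 7th above D#: C#
Chord = D# F## A# C#


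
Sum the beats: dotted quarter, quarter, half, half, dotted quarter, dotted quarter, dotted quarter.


Reasoning:
Beat values:
  dotted quarter = 1.5 beats
  quarter = 1 beat
  half = 2 beats
  half = 2 beats
  dotted quarter = 1.5 beats
  dotted quarter = 1.5 beats
  dotted quarter = 1.5 beats
Sum = 1.5 + 1 + 2 + 2 + 1.5 + 1.5 + 1.5
= 11 beats


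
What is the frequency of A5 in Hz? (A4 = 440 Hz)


f = 440 × 2^(n/12) where n = semitones from A4
A5: 12 semitones from A4
f = 440 × 2^(12/12)
f = 880.00 Hz


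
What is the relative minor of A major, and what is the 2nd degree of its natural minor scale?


Solution.
The relative minor shares the major's key signature and starts on its 6th degree
6th degree = a major 6th above the tonic; a major 6th above A is F#
→ relative minor of A major is F# minor
F# natural minor scale: F# G# A B C# D E
= F# minor; 2nd degree = G#


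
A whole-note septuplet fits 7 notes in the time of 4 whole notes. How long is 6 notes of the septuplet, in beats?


Step by step:
Septuplet: 7 notes occupy the space of 4 whole notes
Space = 4 × 4 = 16 beats
Each septuplet note = 16 / 7 = 16/7 beats
6 notes = 6 × 16/7 = 96/7
= 96/7 beats


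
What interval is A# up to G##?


Working:
Letter names: A → G spans 7 letter names → a 7th
Semitones: A# → G## = 11 half-steps
A 7th of 11 semitones is a major 7th
= major 7th


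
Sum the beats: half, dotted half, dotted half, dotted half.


Step by step:
Beat values:
  half = 2 beats
  dotted half = 3 beats
  dotted half = 3 beats
  dotted half = 3 beats
Sum = 2 + 3 + 3 + 3
= 11 beats


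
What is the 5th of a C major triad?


Major triad = root + major 3rd (4 semitones) + perfect 5th (7 semitones)
A triad on C stacks thirds, so the chord tones use letter names C-E-G
Root: C
Major 3rd above C: E
Perfect 5th above C: G
The 5th = G


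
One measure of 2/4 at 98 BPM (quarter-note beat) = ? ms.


Quarter-note beat duration = 60000 / 98 ms
Beats per measure (2/4) = 2
One measure = 2 × 60000 / 98 = 120000 / 98 ms
= 1224.5 ms


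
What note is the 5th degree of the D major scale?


Major scale pattern: W-W-H-W-W-W-H (2-2-1-2-2-2-1 semitones)
Starting from D:
  D + 2 semitones → E
  E + 2 semitones → F#
  F# + 1 semitone → G
  G + 2 semitones → A
  A + 2 semitones → B
  B + 2 semitones → C#
  C# + 1 semitone → D
Scale: D E F# G A B C#
Degree 5 = A


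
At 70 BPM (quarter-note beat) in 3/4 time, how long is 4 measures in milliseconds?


Quarter-note beat duration = 60000 / 70 ms
Beats per measure (3/4) = 3
One measure = 3 × 60000 / 70 = 180000 / 70 ms
4 measures = 4 × 180000 / 70 = 720000 / 70
= 10285.7 ms


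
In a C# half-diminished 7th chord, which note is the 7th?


Solution.
Half-diminished 7th chord = root + minor 3rd + diminished 5th + minor 7th
Seventh chords stack in thirds, so the letter names are C-E-G-B
Root: C#
Minor 3rd above C#: E
Diminished 5th above C#: G
Minor 7th above C#: B
The 7th = B


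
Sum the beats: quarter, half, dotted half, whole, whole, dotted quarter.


Let's work it out.
Beat values:
  quarter = 1 beat
  half = 2 beats
  dotted half = 3 beats
  whole = 4 beats
  whole = 4 beats
  dotted quarter = 1.5 beats
Sum = 1 + 2 + 3 + 4 + 4 + 1.5
= 15.5 beats


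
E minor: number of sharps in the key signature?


Let's work it out.
Sharp minor keys follow the circle of fifths: A(0), E(1), B(2), F#(3), C#(4), G#(5), D#(6), A#(7)
E minor has 1 sharp
Order of sharps: F# C# G# D# A# E# B# → first 1: F#
= 1 sharp


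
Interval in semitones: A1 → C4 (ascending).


Working:
Absolute semitone position = octave×12 + chromatic position
A1: 1×12 + 9 = 21
C4: 4×12 + 0 = 48
Difference = 48 - 21 = 27
= 27 semitones


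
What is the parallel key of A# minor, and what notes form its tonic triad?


Step by step:
Parallel keys share the same tonic but differ in mode
A# minor → parallel is A# major
Tonic triad of A# major = A# C## E#
= A# major; triad = A# C## E#


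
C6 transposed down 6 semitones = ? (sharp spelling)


C6: chromatic position 0 in octave 6 → absolute = 6×12 + 0 = 72
Transpose down 6: 72 - 6 = 66
66 = 5×12 + 6 → F# in octave 5
Result = F#5


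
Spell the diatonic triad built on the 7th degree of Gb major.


Working:
Gb major scale: Gb Ab Bb Cb Db Eb F
Diatonic triad on degree 7 stacks scale notes 7, 2, 4: F Ab Cb
F→Ab = 3 semitones; F→Cb = 6 semitones → diminished triad
= F Ab Cb (diminished)


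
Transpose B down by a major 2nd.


Reasoning:
major 2nd: 2 letter names, 2 semitones
Letter: B - 1 → A
Pitch: B - 2 semitones, spelled as an A → A
= A


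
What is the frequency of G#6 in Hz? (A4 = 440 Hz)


f = 440 × 2^(n/12) where n = semitones from A4
G#6: 23 semitones from A4
f = 440 × 2^(23/12)
f = 1661.22 Hz


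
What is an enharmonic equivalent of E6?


Let's work it out.
Enharmonic notes sound the same pitch but are spelled with different letter names
E and D## name the same pitch class
= D##6


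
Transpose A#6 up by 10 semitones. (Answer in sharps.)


Step by step:
A#6: chromatic position 10 in octave 6 → absolute = 6×12 + 10 = 82
Transpose up 10: 82 + 10 = 92
92 = 7×12 + 8 → G# in octave 7
Result = G#7


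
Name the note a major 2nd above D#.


Step by step:
A 2nd spans 2 letter names, so from D we land on E
A major 2nd = 2 semitones above D#
Spell E at that pitch: E#
= E#


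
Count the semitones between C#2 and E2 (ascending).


Absolute semitone position = octave×12 + chromatic position
C#2: 2×12 + 1 = 25
E2: 2×12 + 4 = 28
Difference = 28 - 25 = 3
= 3 semitones


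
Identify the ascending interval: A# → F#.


Reasoning:
Letter names: A → F spans 6 letter names → a 6th
Semitones: A# → F# = 8 half-steps
A 6th of 8 semitones is a minor 6th
= minor 6th


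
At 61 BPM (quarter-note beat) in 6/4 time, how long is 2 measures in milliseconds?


Quarter-note beat duration = 60000 / 61 ms
Beats per measure (6/4) = 6
One measure = 6 × 60000 / 61 = 360000 / 61 ms
2 measures = 2 × 360000 / 61 = 720000 / 61
= 11803.3 ms


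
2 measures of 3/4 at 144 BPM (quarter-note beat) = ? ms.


Let's work it out.
Quarter-note beat duration = 60000 / 144 ms
Beats per measure (3/4) = 3
One measure = 3 × 60000 / 144 = 180000 / 144 ms
2 measures = 2 × 180000 / 144 = 360000 / 144
= 2500.0 ms


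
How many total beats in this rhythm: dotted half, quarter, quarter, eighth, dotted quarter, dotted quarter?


Let's work it out.
Beat values:
  dotted half = 3 beats
  quarter = 1 beat
  quarter = 1 beat
  eighth = 0.5 beats
  dotted quarter = 1.5 beats
  dotted quarter = 1.5 beats
Sum = 3 + 1 + 1 + 0.5 + 1.5 + 1.5
= 8.5 beats


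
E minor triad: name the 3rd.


Minor triad = root + minor 3rd (3 semitones) + perfect 5th (7 semitones)
A triad on E stacks thirds, so the chord tones use letter names E-G-B
Root: E
Minor 3rd above E: G
Perfect 5th above E: B
The 3rd = G


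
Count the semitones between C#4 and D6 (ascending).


Absolute semitone position = octave×12 + chromatic position
C#4: 4×12 + 1 = 49
D6: 6×12 + 2 = 74
Difference = 74 - 49 = 25
= 25 semitones


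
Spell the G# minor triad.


Working:
Minor triad = root + minor 3rd (3 semitones) + perfect 5th (7 semitones)
A triad on G# stacks thirds, so the chord tones use letter names G-B-D
Root: G#
Minor 3rd above G#: B
Perfect 5th above G#: D#
Chord = G# B D#


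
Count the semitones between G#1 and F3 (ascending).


Working:
Absolute semitone position = octave×12 + chromatic position
G#1: 1×12 + 8 = 20
F3: 3×12 + 5 = 41
Difference = 41 - 20 = 21
= 21 semitones


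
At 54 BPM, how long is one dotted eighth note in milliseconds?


Step by step:
One quarter-note beat = 60000 / BPM = 60000 / 54 ms
Dotted eighth note = 3/4 × quarter note
Duration = 3/4 × 60000 / 54 = 45000 / 54
= 833.3 ms


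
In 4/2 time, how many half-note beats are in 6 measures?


Reasoning:
Time signature 4/2: the bottom number 2 means the half note gets one count
The top number 4 means 4 half-note beats per measure
Total = 4 × 6 measures
= 24 half-note beats


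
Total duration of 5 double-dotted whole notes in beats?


Base whole note = 4 beats
Dot 1 adds half the previous value: +2
Dot 2 adds half the previous value: +1
One double-dotted whole = 4 + 2 + 1 = 7
5 of them = 5 × 7 = 35
= 35 beats


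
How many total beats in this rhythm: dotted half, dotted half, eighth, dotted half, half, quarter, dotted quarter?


Let's work it out.
Beat values:
  dotted half = 3 beats
  dotted half = 3 beats
  eighth = 0.5 beats
  dotted half = 3 beats
  half = 2 beats
  quarter = 1 beat
  dotted quarter = 1.5 beats
Sum = 3 + 3 + 0.5 + 3 + 2 + 1 + 1.5
= 14 beats


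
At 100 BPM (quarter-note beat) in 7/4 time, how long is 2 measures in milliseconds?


Quarter-note beat duration = 60000 / 100 ms
Beats per measure (7/4) = 7
One measure = 7 × 60000 / 100 = 420000 / 100 ms
2 measures = 2 × 420000 / 100 = 840000 / 100
= 8400.0 ms


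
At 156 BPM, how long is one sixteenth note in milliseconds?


Step by step:
One quarter-note beat = 60000 / BPM = 60000 / 156 ms
Sixteenth note = 1/4 × quarter note
Duration = 1/4 × 60000 / 156 = 15000 / 156
= 96.2 ms


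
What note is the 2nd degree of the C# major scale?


Major scale pattern: W-W-H-W-W-W-H (2-2-1-2-2-2-1 semitones)
Starting from C#:
  C# + 2 semitones → D#
  D# + 2 semitones → E#
  E# + 1 semitone → F#
  F# + 2 semitones → G#
  G# + 2 semitones → A#
  A# + 2 semitones → B#
  B# + 1 semitone → C#
Scale: C# D# E# F# G# A# B#
Degree 2 = D#


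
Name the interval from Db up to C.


Step by step:
Letter names: D → C spans 7 letter names → a 7th
Semitones: Db → C = 11 half-steps
A 7th of 11 semitones is a major 7th
= major 7th


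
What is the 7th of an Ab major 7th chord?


Working:
Major 7th chord = root + major 3rd + perfect 5th + major 7th
Seventh chords stack in thirds, so the letter names are A-C-E-G
Root: Ab
Major 3rd above Ab: C
Perfect 5th above Ab: Eb
Major 7th above Ab: G
The 7th = G


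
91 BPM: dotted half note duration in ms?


Let's work it out.
One quarter-note beat = 60000 / BPM = 60000 / 91 ms
Dotted half note = 3 × quarter note
Duration = 3 × 60000 / 91 = 180000 / 91
= 1978.0 ms


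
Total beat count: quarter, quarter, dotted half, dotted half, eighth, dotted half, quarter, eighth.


Step by step:
Beat values:
  quarter = 1 beat
  quarter = 1 beat
  dotted half = 3 beats
  dotted half = 3 beats
  eighth = 0.5 beats
  dotted half = 3 beats
  quarter = 1 beat
  eighth = 0.5 beats
Sum = 1 + 1 + 3 + 3 + 0.5 + 3 + 1 + 0.5
= 13 beats


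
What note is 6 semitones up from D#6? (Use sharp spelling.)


Reasoning:
D#6: chromatic position 3 in octave 6 → absolute = 6×12 + 3 = 75
Transpose up 6: 75 + 6 = 81
81 = 6×12 + 9 → A in octave 6
Result = A6


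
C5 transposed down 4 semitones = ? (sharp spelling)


Let's work it out.
C5: chromatic position 0 in octave 5 → absolute = 5×12 + 0 = 60
Transpose down 4: 60 - 4 = 56
56 = 4×12 + 8 → G# in octave 4
Result = G#4


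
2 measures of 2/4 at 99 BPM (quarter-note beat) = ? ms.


Step by step:
Quarter-note beat duration = 60000 / 99 ms
Beats per measure (2/4) = 2
One measure = 2 × 60000 / 99 = 120000 / 99 ms
2 measures = 2 × 120000 / 99 = 240000 / 99
= 2424.2 ms


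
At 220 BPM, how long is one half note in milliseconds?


Let's work it out.
One quarter-note beat = 60000 / BPM = 60000 / 220 ms
Half note = 2 × quarter note
Duration = 2 × 60000 / 220 = 120000 / 220
= 545.5 ms


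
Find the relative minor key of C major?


Working:
The relative minor shares the major's key signature and starts on its 6th degree
6th degree = a major 6th above the tonic; a major 6th above C is A
→ relative minor of C major is A minor
= A minor


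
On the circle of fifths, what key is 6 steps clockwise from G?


Step by step:
Each clockwise step on the circle of fifths moves up a perfect 5th
From G: G → D → A → E → B → F#/Gb → Db
= Db


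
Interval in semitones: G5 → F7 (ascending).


Solution.
Absolute semitone position = octave×12 + chromatic position
G5: 5×12 + 7 = 67
F7: 7×12 + 5 = 89
Difference = 89 - 67 = 22
= 22 semitones


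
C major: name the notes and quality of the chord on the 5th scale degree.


Solution.
C major scale: C D E F G A B
Diatonic triad on degree 5 stacks scale notes 5, 7, 2: G B D
G→B = 4 semitones; G→D = 7 semitones → major triad
= G B D (major)


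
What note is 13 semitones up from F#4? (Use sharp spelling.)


Step by step:
F#4: chromatic position 6 in octave 4 → absolute = 4×12 + 6 = 54
Transpose up 13: 54 + 13 = 67
67 = 5×12 + 7 → G in octave 5
Result = G5


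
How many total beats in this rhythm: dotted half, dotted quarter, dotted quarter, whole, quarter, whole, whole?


Reasoning:
Beat values:
  dotted half = 3 beats
  dotted quarter = 1.5 beats
  dotted quarter = 1.5 beats
  whole = 4 beats
  quarter = 1 beat
  whole = 4 beats
  whole = 4 beats
Sum = 3 + 1.5 + 1.5 + 4 + 1 + 4 + 4
= 19 beats


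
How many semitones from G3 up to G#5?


Solution.
Absolute semitone position = octave×12 + chromatic position
G3: 3×12 + 7 = 43
G#5: 5×12 + 8 = 68
Difference = 68 - 43 = 25
= 25 semitones


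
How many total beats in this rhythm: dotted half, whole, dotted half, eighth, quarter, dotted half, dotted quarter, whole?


Solution.
Beat values:
  dotted half = 3 beats
  whole = 4 beats
  dotted half = 3 beats
  eighth = 0.5 beats
  quarter = 1 beat
  dotted half = 3 beats
  dotted quarter = 1.5 beats
  whole = 4 beats
Sum = 3 + 4 + 3 + 0.5 + 1 + 3 + 1.5 + 4
= 20 beats


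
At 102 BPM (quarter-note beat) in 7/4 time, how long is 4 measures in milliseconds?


Working:
Quarter-note beat duration = 60000 / 102 ms
Beats per measure (7/4) = 7
One measure = 7 × 60000 / 102 = 420000 / 102 ms
4 measures = 4 × 420000 / 102 = 1680000 / 102
= 16470.6 ms


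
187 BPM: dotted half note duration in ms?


Let's work it out.
One quarter-note beat = 60000 / BPM = 60000 / 187 ms
Dotted half note = 3 × quarter note
Duration = 3 × 60000 / 187 = 180000 / 187
= 962.6 ms


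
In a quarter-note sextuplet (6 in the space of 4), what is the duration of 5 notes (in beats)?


Solution.
Sextuplet: 6 notes occupy the space of 4 quarter notes
Space = 4 × 1 = 4 beats
Each sextuplet note = 4 / 6 = 2/3 beats
5 notes = 5 × 2/3 = 10/3
= 10/3 beats


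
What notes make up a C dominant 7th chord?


Step by step:
Dominant 7th chord = root + major 3rd + perfect 5th + minor 7th
Seventh chords stack in thirds, so the letter names are C-E-G-B
Root: C
Major 3rd above C: E
Perfect 5th above C: G
Minor 7th above C: Bb
Chord = C E G Bb


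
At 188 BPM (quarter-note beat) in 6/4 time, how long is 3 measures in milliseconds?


Solution.
Quarter-note beat duration = 60000 / 188 ms
Beats per measure (6/4) = 6
One measure = 6 × 60000 / 188 = 360000 / 188 ms
3 measures = 3 × 360000 / 188 = 1080000 / 188
= 5744.7 ms


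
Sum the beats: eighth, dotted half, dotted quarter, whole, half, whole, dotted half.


Step by step:
Beat values:
  eighth = 0.5 beats
  dotted half = 3 beats
  dotted quarter = 1.5 beats
  whole = 4 beats
  half = 2 beats
  whole = 4 beats
  dotted half = 3 beats
Sum = 0.5 + 3 + 1.5 + 4 + 2 + 4 + 3
= 18 beats


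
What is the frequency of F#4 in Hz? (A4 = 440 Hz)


f = 440 × 2^(n/12) where n = semitones from A4
F#4: -3 semitones from A4
f = 440 × 2^(-3/12)
f = 369.99 Hz


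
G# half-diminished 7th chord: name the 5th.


Half-diminished 7th chord = root + minor 3rd + diminished 5th + minor 7th
Seventh chords stack in thirds, so the letter names are G-B-D-F
Root: G#
Minor 3rd above G#: B
Diminished 5th above G#: D
Minor 7th above G#: F#
The 5th = D
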